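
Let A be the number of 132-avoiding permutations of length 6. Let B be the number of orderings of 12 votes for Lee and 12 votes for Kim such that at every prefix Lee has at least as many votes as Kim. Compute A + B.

208144

Permutations of [n] avoiding any single length-3 pattern are counted by C_n; here n = 6. So A = C_6 = 132.
Reading a vote for the leader as '(' and for the other as ')' turns such a sequence into a balanced string of 12 pairs, so the count is C_12. So B = C_12 = 208012.
A + B = 132 + 208012 = 208144.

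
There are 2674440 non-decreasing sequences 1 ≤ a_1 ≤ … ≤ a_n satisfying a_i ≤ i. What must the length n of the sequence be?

Such sub-staircase sequences of length n are counted by C_n, and C_14 = 2674440.

14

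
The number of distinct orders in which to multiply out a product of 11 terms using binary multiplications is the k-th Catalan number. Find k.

10

Bracketing 11 factors into binary products is counted by C_{11−1} = C_10.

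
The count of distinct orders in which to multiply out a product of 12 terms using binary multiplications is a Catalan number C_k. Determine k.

Ways to associate a product of 12 factors correspond to binary trees on 12 leaves, so the count is C_11.

11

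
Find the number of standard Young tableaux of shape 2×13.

By the hook-length formula (or a Dyck-path bijection), SYT of shape 2×13 number C_13.
C_13 = C_12 · 2(2·12+1)/(12+2) = 208012 · 50/14 = 742900.

742900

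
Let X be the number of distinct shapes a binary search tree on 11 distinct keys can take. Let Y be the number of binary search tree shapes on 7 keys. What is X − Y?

58357

There are C_n binary search tree shapes on n keys; with n = 11 that is C_11. So X = C_11 = 58786.
Binary trees (left/right distinguished) on n nodes are counted by C_n; here n = 7. So Y = C_7 = 429.
X − Y = 58786 − 429 = 58357.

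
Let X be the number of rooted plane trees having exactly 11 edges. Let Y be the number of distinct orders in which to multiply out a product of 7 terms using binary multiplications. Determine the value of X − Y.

58654

A rooted plane tree with 11 edges has 12 nodes, and the count is C_11. So X = C_11 = 58786.
Parenthesizations of m factors correspond to full binary trees with m leaves, counted by C_{m−1}; m = 7 gives C_6. So Y = C_6 = 132.
X − Y = 58786 − 132 = 58654.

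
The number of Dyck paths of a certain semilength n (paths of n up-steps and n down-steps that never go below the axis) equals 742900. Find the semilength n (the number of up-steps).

Dyck paths of semilength n are counted by C_n, and C_13 = 742900.

13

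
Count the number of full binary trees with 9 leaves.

1430

Full binary trees with 9 leaves have 9−1 = 8 internal nodes, so there are C_8 of them.
C_8 = C(16,8)/9 = 12870/9 = 1430.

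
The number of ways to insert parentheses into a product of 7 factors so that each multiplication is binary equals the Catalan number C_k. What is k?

6

Bracketing 7 factors into binary products is counted by C_{7−1} = C_6.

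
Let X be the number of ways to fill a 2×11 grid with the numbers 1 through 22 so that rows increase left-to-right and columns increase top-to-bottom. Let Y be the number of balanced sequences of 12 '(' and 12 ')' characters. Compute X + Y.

By the hook-length formula (or a Dyck-path bijection), SYT of shape 2×11 number C_11. So X = C_11 = 58786.
With 12 pairs the number of balanced bracket strings is the Catalan number C_12. So Y = C_12 = 208012.
X + Y = 58786 + 208012 = 266798.

266798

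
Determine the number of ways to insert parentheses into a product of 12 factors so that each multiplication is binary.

58786

Bracketing 12 factors into binary products is counted by C_{12−1} = C_11.
C_11 = C(22,11)/12 = 705432/12 = 58786.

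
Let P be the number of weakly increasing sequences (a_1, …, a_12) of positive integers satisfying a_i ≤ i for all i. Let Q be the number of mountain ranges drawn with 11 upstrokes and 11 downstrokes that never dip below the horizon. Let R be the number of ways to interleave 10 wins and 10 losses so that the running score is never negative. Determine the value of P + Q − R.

Weakly increasing sequences with a_i ≤ i biject with Dyck paths of semilength 12, so there are C_12. So P = C_12 = 208012.
Dyck paths of semilength n (length 2n) are counted by C_n; here n = 11. So Q = C_11 = 58786.
Ballot sequences with n votes each where one side never trails are Dyck words, counted by C_n; here n = 10. So R = C_10 = 16796.
P + Q − R = 208012 + 58786 − 16796 = 250002.

250002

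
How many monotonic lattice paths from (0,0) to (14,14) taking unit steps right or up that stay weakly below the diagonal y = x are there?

Sub-diagonal monotone paths from (0,0) to (14,14) biject with Dyck paths of semilength 14, giving C_14.
C_14 = C(28,14)/15 = 40116600/15 = 2674440.

2674440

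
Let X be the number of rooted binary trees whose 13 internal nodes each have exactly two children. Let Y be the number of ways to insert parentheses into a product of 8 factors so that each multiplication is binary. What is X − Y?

742471

The number of full binary trees on 13 internal nodes is the Catalan number C_13. So X = C_13 = 742900.
Ways to associate a product of 8 factors correspond to binary trees on 8 leaves, so the count is C_7. So Y = C_7 = 429.
X − Y = 742900 − 429 = 742471.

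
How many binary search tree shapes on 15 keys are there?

9694845

There are C_n binary search tree shapes on n keys; with n = 15 that is C_15.
C_15 = C_14 · 2(2·14+1)/(14+2) = 2674440 · 58/16 = 9694845.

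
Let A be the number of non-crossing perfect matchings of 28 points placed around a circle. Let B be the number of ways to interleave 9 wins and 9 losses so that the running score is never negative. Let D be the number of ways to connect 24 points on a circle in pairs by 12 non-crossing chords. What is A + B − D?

Non-crossing perfect matchings of 2n points on a circle are counted by C_n; with 28 points, n = 14. So A = C_14 = 2674440.
Ballot sequences with n votes each where one side never trails are Dyck words, counted by C_n; here n = 9. So B = C_9 = 4862.
Non-crossing perfect matchings of 2n points on a circle are counted by C_n; with 24 points, n = 12. So D = C_12 = 208012.
A + B − D = 2674440 + 4862 − 208012 = 2471290.

2471290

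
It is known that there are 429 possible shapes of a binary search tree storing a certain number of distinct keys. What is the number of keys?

7

Binary search tree shapes on n keys are counted by C_n. The Catalan number equal to 429 is C_7.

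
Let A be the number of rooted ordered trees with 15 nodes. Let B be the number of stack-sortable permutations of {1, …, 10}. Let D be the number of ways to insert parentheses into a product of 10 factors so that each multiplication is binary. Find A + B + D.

Rooted ordered (plane) trees on m nodes have m−1 edges and are counted by C_{m−1}; m = 15 gives C_14. So A = C_14 = 2674440.
Stack-sortable permutations are exactly the 231-avoiding ones, counted by C_n; here n = 10. So B = C_10 = 16796.
Bracketing 10 factors into binary products is counted by C_{10−1} = C_9. So D = C_9 = 4862.
A + B + D = 2674440 + 16796 + 4862 = 2696098.

2696098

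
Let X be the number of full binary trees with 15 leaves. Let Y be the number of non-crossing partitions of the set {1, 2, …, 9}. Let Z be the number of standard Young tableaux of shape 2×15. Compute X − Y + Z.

A full binary tree with L leaves has L−1 internal nodes and is counted by C_{L−1}; L = 15 gives C_14. So X = C_14 = 2674440.
Non-crossing partitions of an n-element set are counted by C_n; here n = 9. So Y = C_9 = 4862.
By the hook-length formula (or a Dyck-path bijection), SYT of shape 2×15 number C_15. So Z = C_15 = 9694845.
X − Y + Z = 2674440 − 4862 + 9694845 = 12364423.

12364423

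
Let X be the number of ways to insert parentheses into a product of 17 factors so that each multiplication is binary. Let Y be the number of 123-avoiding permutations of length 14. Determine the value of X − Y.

Bracketing 17 factors into binary products is counted by C_{17−1} = C_16. So X = C_16 = 35357670.
Permutations of [n] avoiding any single length-3 pattern are counted by C_n; here n = 14. So Y = C_14 = 2674440.
X − Y = 35357670 − 2674440 = 32683230.

32683230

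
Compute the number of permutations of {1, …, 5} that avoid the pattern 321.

42

Permutations of [n] avoiding any single length-3 pattern are counted by C_n; here n = 5.
C_5 = C(10,5)/6 = 252/6 = 42.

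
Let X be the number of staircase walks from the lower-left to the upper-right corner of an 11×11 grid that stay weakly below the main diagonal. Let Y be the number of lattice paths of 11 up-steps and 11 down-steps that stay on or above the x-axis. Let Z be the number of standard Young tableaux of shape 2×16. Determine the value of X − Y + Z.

35357670

Monotone paths in an n×n grid that stay weakly below the diagonal are counted by C_n; here n = 11. So X = C_11 = 58786.
A Dyck path with 11 up-steps and 11 down-steps has semilength 11, so there are C_11 of them. So Y = C_11 = 58786.
By the hook-length formula (or a Dyck-path bijection), SYT of shape 2×16 number C_16. So Z = C_16 = 35357670.
X − Y + Z = 58786 − 58786 + 35357670 = 35357670.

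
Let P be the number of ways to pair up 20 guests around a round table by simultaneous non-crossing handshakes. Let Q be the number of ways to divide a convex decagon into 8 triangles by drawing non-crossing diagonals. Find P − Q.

15366

Non-crossing handshake pairings of 2n people are counted by C_n; 20 people gives n = 10. So P = C_10 = 16796.
Triangulations of a convex m-gon are counted by C_{m−2}; with m = 10 this is C_8. So Q = C_8 = 1430.
P − Q = 16796 − 1430 = 15366.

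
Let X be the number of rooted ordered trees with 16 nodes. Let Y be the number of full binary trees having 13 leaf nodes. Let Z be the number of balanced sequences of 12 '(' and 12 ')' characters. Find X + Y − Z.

9694845

A rooted plane tree on 16 nodes has 15 edges, and such trees are counted by C_15. So X = C_15 = 9694845.
A full binary tree with L leaves has L−1 internal nodes and is counted by C_{L−1}; L = 13 gives C_12. So Y = C_12 = 208012.
Balanced strings of n pairs of brackets are counted by C_n; here n = 12. So Z = C_12 = 208012.
X + Y − Z = 9694845 + 208012 − 208012 = 9694845.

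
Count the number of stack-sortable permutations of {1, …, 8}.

1430

By Knuth's characterisation, the stack-sortable permutations of length 8 are the 231-avoiders, numbering C_8.
C_8 = 1430.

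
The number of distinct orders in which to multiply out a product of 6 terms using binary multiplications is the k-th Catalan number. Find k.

Bracketing 6 factors into binary products is counted by C_{6−1} = C_5.

5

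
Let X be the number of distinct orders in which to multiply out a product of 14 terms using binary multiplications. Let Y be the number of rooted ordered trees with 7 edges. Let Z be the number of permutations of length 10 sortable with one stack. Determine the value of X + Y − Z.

726533

Parenthesizations of m factors correspond to full binary trees with m leaves, counted by C_{m−1}; m = 14 gives C_13. So X = C_13 = 742900.
A rooted plane tree with 7 edges has 8 nodes, and the count is C_7. So Y = C_7 = 429.
Stack-sortable permutations are exactly the 231-avoiding ones, counted by C_n; here n = 10. So Z = C_10 = 16796.
X + Y − Z = 742900 + 429 − 16796 = 726533.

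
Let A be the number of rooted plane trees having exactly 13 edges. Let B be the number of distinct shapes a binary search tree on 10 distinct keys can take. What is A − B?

Rooted ordered trees with n edges are counted by C_n; here n = 13. So A = C_13 = 742900.
Rooted binary trees with 10 nodes (each child slot possibly empty) number C_10. So B = C_10 = 16796.
A − B = 742900 − 16796 = 726104.

726104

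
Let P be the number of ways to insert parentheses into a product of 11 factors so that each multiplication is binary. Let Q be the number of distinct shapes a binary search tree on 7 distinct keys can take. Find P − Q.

Parenthesizations of m factors correspond to full binary trees with m leaves, counted by C_{m−1}; m = 11 gives C_10. So P = C_10 = 16796.
There are C_n binary search tree shapes on n keys; with n = 7 that is C_7. So Q = C_7 = 429.
P − Q = 16796 − 429 = 16367.

16367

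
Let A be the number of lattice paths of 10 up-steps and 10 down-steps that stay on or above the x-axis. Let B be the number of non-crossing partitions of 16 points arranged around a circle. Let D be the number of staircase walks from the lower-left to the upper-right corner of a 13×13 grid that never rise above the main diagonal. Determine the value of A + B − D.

34631566

Dyck paths of semilength n (length 2n) are counted by C_n; here n = 10. So A = C_10 = 16796.
The non-crossing partitions of [16] form a lattice of size C_16. So B = C_16 = 35357670.
Monotone paths in an n×n grid that stay weakly below the diagonal are counted by C_n; here n = 13. So D = C_13 = 742900.
A + B − D = 16796 + 35357670 − 742900 = 34631566.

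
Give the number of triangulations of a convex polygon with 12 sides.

16796

Triangulations of a convex m-gon are counted by C_{m−2}; with m = 12 this is C_10.
C_10 = C_9 · 2(2·9+1)/(9+2) = 4862 · 38/11 = 16796.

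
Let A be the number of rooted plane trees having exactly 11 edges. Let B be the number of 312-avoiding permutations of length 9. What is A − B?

53924

Rooted ordered trees with n edges are counted by C_n; here n = 11. So A = C_11 = 58786.
For any fixed pattern of length 3, the pattern-avoiding permutations of [9] number C_9. So B = C_9 = 4862.
A − B = 58786 − 4862 = 53924.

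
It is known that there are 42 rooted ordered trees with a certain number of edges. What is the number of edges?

5

Rooted ordered trees with n edges are counted by C_n. Since C_5 = 42, the index is 5.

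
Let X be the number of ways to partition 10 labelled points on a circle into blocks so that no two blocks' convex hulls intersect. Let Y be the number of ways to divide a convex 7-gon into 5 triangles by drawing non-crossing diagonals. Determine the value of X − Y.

The non-crossing partitions of [10] form a lattice of size C_10. So X = C_10 = 16796.
Triangulations of a convex m-gon are counted by C_{m−2}; with m = 7 this is C_5. So Y = C_5 = 42.
X − Y = 16796 − 42 = 16754.

16754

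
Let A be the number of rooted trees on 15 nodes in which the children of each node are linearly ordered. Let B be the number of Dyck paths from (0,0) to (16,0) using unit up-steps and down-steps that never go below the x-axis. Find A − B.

2673010

A rooted plane tree on 15 nodes has 14 edges, and such trees are counted by C_14. So A = C_14 = 2674440.
A Dyck path with 8 up-steps and 8 down-steps has semilength 8, so there are C_8 of them. So B = C_8 = 1430.
A − B = 2674440 − 1430 = 2673010.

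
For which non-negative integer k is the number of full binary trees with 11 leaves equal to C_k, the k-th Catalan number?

Full binary trees with 11 leaves have 11−1 = 10 internal nodes, so there are C_10 of them.

10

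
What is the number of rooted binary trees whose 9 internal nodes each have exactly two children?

The number of full binary trees on 9 internal nodes is the Catalan number C_9.
C_9 = C(18,9)/10 = 48620/10 = 4862.

4862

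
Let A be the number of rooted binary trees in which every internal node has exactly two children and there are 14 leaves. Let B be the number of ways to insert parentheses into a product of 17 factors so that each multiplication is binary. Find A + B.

Full binary trees with 14 leaves have 14−1 = 13 internal nodes, so there are C_13 of them. So A = C_13 = 742900.
Parenthesizations of m factors correspond to full binary trees with m leaves, counted by C_{m−1}; m = 17 gives C_16. So B = C_16 = 35357670.
A + B = 742900 + 35357670 = 36100570.

36100570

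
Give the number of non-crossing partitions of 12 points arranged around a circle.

208012

Non-crossing partitions of an n-element set are counted by C_n; here n = 12.
C_12 = C(24,12)/13 = 2704156/13 = 208012.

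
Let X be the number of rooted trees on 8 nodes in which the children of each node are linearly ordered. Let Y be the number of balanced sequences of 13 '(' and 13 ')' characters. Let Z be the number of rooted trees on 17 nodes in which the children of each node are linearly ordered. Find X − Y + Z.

Rooted ordered (plane) trees on m nodes have m−1 edges and are counted by C_{m−1}; m = 8 gives C_7. So X = C_7 = 429.
With 13 pairs the number of balanced bracket strings is the Catalan number C_13. So Y = C_13 = 742900.
A rooted plane tree on 17 nodes has 16 edges, and such trees are counted by C_16. So Z = C_16 = 35357670.
X − Y + Z = 429 − 742900 + 35357670 = 34615199.

34615199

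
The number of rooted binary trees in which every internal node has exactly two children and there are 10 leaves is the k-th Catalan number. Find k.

A full binary tree with L leaves has L−1 internal nodes and is counted by C_{L−1}; L = 10 gives C_9.

9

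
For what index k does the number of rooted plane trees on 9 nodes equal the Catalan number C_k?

8

Rooted ordered (plane) trees on m nodes have m−1 edges and are counted by C_{m−1}; m = 9 gives C_8.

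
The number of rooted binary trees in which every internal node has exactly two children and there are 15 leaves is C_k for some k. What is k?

14

Full binary trees with 15 leaves have 15−1 = 14 internal nodes, so there are C_14 of them.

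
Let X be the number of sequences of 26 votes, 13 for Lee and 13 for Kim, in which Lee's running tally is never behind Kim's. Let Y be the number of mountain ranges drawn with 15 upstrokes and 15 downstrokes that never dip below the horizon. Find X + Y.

10437745

Reading a vote for the leader as '(' and for the other as ')' turns such a sequence into a balanced string of 13 pairs, so the count is C_13. So X = C_13 = 742900.
Paths of 15 up- and 15 down-steps that never dip below the axis are Dyck paths; their count is C_15. So Y = C_15 = 9694845.
X + Y = 742900 + 9694845 = 10437745.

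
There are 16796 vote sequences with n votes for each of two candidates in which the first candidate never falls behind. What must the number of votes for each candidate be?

10

Such ballot sequences with n votes each are counted by C_n. The Catalan number equal to 16796 is C_10.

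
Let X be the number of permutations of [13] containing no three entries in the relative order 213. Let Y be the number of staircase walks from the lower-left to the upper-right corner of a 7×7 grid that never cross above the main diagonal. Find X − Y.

For any fixed pattern of length 3, the pattern-avoiding permutations of [13] number C_13. So X = C_13 = 742900.
Monotone paths in an n×n grid that stay weakly below the diagonal are counted by C_n; here n = 7. So Y = C_7 = 429.
X − Y = 742900 − 429 = 742471.

742471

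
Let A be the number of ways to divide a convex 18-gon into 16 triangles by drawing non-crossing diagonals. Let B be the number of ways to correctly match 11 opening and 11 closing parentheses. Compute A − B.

Triangulations of a convex m-gon are counted by C_{m−2}; with m = 18 this is C_16. So A = C_16 = 35357670.
With 11 pairs the number of balanced bracket strings is the Catalan number C_11. So B = C_11 = 58786.
A − B = 35357670 − 58786 = 35298884.

35298884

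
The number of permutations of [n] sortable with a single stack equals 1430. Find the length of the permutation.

Stack-sortable permutations of [n] are counted by C_n, and C_8 = 1430.

8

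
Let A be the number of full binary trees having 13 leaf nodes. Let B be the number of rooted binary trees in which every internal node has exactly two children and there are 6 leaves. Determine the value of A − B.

207970

Full binary trees with 13 leaves have 13−1 = 12 internal nodes, so there are C_12 of them. So A = C_12 = 208012.
Full binary trees with 6 leaves have 6−1 = 5 internal nodes, so there are C_5 of them. So B = C_5 = 42.
A − B = 208012 − 42 = 207970.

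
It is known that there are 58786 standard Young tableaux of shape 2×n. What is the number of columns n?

Standard Young tableaux of shape 2×n are counted by C_n. The Catalan number equal to 58786 is C_11.

11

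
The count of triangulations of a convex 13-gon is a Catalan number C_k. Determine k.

11

Triangulations of a convex m-gon are counted by C_{m−2}; with m = 13 this is C_11.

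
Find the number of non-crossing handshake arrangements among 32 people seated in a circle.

With 32 = 2·16 people, non-crossing handshake pairings are non-crossing perfect matchings on a circle, counted by C_16.
C_16 = C(32,16)/17 = 601080390/17 = 35357670.

35357670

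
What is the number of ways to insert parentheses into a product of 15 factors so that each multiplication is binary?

Ways to associate a product of 15 factors correspond to binary trees on 15 leaves, so the count is C_14.
C_14 = C(28,14)/15 = 40116600/15 = 2674440.

2674440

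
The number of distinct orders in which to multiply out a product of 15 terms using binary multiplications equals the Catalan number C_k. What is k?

Bracketing 15 factors into binary products is counted by C_{15−1} = C_14.

14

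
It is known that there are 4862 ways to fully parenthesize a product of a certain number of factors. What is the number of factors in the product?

10

Parenthesizations of m factors are counted by C_{m−1}; 4862 = C_9.
So the index is 9, and the number of factors is 9 + 1 = 10.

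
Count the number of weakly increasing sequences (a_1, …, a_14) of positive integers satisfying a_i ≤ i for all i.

Weakly increasing sequences with a_i ≤ i biject with Dyck paths of semilength 14, so there are C_14.
C_14 = C_13 · 2(2·13+1)/(13+2) = 742900 · 54/15 = 2674440.

2674440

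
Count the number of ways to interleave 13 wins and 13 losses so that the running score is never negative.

742900

Reading a vote for the leader as '(' and for the other as ')' turns such a sequence into a balanced string of 13 pairs, so the count is C_13.
C_13 = C(26,13)/14 = 10400600/14 = 742900.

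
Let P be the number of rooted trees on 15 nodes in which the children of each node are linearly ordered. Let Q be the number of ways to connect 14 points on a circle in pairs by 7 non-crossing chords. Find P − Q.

2674011

Rooted ordered (plane) trees on m nodes have m−1 edges and are counted by C_{m−1}; m = 15 gives C_14. So P = C_14 = 2674440.
Non-crossing perfect matchings of 2n points on a circle are counted by C_n; with 14 points, n = 7. So Q = C_7 = 429.
P − Q = 2674440 − 429 = 2674011.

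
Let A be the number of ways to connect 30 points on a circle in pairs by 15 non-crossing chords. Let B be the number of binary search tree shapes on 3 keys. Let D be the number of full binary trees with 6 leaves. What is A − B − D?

Non-crossing perfect matchings of 2n points on a circle are counted by C_n; with 30 points, n = 15. So A = C_15 = 9694845.
Binary trees (left/right distinguished) on n nodes are counted by C_n; here n = 3. So B = C_3 = 5.
A full binary tree with L leaves has L−1 internal nodes and is counted by C_{L−1}; L = 6 gives C_5. So D = C_5 = 42.
A − B − D = 9694845 − 5 − 42 = 9694798.

9694798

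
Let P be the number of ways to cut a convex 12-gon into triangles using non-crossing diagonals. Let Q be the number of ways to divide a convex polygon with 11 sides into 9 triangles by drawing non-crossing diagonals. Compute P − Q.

11934

A convex 12-gon is triangulated into 10 triangles, and the number of such triangulations is the Catalan number C_{12−2} = C_10. So P = C_10 = 16796.
Triangulations of a convex m-gon are counted by C_{m−2}; with m = 11 this is C_9. So Q = C_9 = 4862.
P − Q = 16796 − 4862 = 11934.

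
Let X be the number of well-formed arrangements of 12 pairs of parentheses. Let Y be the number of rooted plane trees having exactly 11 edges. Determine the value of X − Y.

149226

With 12 pairs the number of balanced bracket strings is the Catalan number C_12. So X = C_12 = 208012.
A rooted plane tree with 11 edges has 12 nodes, and the count is C_11. So Y = C_11 = 58786.
X − Y = 208012 − 58786 = 149226.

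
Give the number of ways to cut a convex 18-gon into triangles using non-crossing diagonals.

The number of triangulations of an 18-gon is the Catalan number C_16 (index = sides − 2).
C_16 = C(32,16)/17 = 601080390/17 = 35357670.

35357670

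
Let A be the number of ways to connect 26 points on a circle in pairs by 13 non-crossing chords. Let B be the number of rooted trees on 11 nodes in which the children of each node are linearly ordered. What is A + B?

Pairing 26 circle points by 13 non-crossing chords gives C_13 matchings. So A = C_13 = 742900.
Rooted ordered (plane) trees on m nodes have m−1 edges and are counted by C_{m−1}; m = 11 gives C_10. So B = C_10 = 16796.
A + B = 742900 + 16796 = 759696.

759696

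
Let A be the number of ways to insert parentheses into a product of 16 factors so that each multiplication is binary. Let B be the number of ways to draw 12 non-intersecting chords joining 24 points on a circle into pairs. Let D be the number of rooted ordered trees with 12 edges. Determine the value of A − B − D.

9278821

Bracketing 16 factors into binary products is counted by C_{16−1} = C_15. So A = C_15 = 9694845.
Non-crossing perfect matchings of 2n points on a circle are counted by C_n; with 24 points, n = 12. So B = C_12 = 208012.
Rooted ordered trees with n edges are counted by C_n; here n = 12. So D = C_12 = 208012.
A − B − D = 9694845 − 208012 − 208012 = 9278821.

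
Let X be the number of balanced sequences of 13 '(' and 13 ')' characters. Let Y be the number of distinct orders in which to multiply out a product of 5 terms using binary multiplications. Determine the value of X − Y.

Balanced strings of n pairs of brackets are counted by C_n; here n = 13. So X = C_13 = 742900.
Bracketing 5 factors into binary products is counted by C_{5−1} = C_4. So Y = C_4 = 14.
X − Y = 742900 − 14 = 742886.

742886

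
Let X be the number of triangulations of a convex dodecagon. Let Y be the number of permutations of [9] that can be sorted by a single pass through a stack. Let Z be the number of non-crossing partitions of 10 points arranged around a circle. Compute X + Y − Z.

The number of triangulations of a 12-gon is the Catalan number C_10 (index = sides − 2). So X = C_10 = 16796.
By Knuth's characterisation, the stack-sortable permutations of length 9 are the 231-avoiders, numbering C_9. So Y = C_9 = 4862.
The non-crossing partitions of [10] form a lattice of size C_10. So Z = C_10 = 16796.
X + Y − Z = 16796 + 4862 − 16796 = 4862.

4862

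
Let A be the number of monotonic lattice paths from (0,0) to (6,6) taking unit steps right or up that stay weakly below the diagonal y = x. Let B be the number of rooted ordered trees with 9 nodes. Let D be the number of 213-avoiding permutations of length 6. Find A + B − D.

1430

Sub-diagonal monotone paths from (0,0) to (6,6) biject with Dyck paths of semilength 6, giving C_6. So A = C_6 = 132.
Rooted ordered (plane) trees on m nodes have m−1 edges and are counted by C_{m−1}; m = 9 gives C_8. So B = C_8 = 1430.
Permutations of [n] avoiding any single length-3 pattern are counted by C_n; here n = 6. So D = C_6 = 132.
A + B − D = 132 + 1430 − 132 = 1430.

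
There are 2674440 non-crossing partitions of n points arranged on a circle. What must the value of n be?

14

Non-crossing partitions of [n] are counted by C_n. Since C_14 = 2674440, the index is 14.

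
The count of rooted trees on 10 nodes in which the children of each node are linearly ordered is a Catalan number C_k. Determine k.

9

Rooted ordered (plane) trees on m nodes have m−1 edges and are counted by C_{m−1}; m = 10 gives C_9.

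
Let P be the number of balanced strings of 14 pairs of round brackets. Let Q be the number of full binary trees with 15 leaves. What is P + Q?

A balanced arrangement of 14 bracket pairs is a Dyck word of semilength 14, so the count is C_14. So P = C_14 = 2674440.
A full binary tree with L leaves has L−1 internal nodes and is counted by C_{L−1}; L = 15 gives C_14. So Q = C_14 = 2674440.
P + Q = 2674440 + 2674440 = 5348880.

5348880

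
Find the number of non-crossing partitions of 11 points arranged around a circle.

58786

The non-crossing partitions of [11] form a lattice of size C_11.
C_11 = C(22,11)/12 = 705432/12 = 58786.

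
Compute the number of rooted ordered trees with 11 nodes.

16796

A rooted plane tree on 11 nodes has 10 edges, and such trees are counted by C_10.
C_10 = 16796.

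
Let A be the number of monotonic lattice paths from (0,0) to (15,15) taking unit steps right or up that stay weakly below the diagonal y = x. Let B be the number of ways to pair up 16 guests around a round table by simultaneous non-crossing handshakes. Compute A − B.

9693415

Monotone paths in an n×n grid that stay weakly below the diagonal are counted by C_n; here n = 15. So A = C_15 = 9694845.
With 16 = 2·8 people, non-crossing handshake pairings are non-crossing perfect matchings on a circle, counted by C_8. So B = C_8 = 1430.
A − B = 9694845 − 1430 = 9693415.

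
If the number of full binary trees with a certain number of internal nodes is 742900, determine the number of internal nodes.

13

Full binary trees with n internal nodes are counted by C_n; 742900 = C_13.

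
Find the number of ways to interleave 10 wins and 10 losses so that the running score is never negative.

16796

Reading a vote for the leader as '(' and for the other as ')' turns such a sequence into a balanced string of 10 pairs, so the count is C_10.
C_10 = C(20,10)/11 = 184756/11 = 16796.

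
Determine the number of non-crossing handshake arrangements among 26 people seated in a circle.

With 26 = 2·13 people, non-crossing handshake pairings are non-crossing perfect matchings on a circle, counted by C_13.
C_13 = C(26,13)/14 = 10400600/14 = 742900.

742900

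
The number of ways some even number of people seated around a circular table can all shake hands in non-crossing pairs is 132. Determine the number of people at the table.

12

Non-crossing handshake pairings of 2n people are counted by C_n, and C_6 = 132.
So n = 6, and there are 2n = 12 people.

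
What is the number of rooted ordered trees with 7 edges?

429

A rooted plane tree with 7 edges has 8 nodes, and the count is C_7.
C_7 = C_6 · 2(2·6+1)/(6+2) = 132 · 26/8 = 429.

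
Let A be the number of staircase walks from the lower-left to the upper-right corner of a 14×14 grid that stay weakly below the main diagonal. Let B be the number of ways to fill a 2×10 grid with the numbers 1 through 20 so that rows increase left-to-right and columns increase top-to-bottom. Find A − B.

2657644

Sub-diagonal monotone paths from (0,0) to (14,14) biject with Dyck paths of semilength 14, giving C_14. So A = C_14 = 2674440.
Standard Young tableaux of shape 2×n are counted by C_n; here n = 10. So B = C_10 = 16796.
A − B = 2674440 − 16796 = 2657644.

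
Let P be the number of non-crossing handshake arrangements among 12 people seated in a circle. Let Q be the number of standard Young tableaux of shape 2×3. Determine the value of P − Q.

127

With 12 = 2·6 people, non-crossing handshake pairings are non-crossing perfect matchings on a circle, counted by C_6. So P = C_6 = 132.
By the hook-length formula (or a Dyck-path bijection), SYT of shape 2×3 number C_3. So Q = C_3 = 5.
P − Q = 132 − 5 = 127.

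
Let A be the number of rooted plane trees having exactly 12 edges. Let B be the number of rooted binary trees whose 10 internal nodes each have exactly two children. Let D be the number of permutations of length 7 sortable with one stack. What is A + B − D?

224379

Rooted ordered trees with n edges are counted by C_n; here n = 12. So A = C_12 = 208012.
Full binary trees with n internal nodes are counted by C_n; here n = 10. So B = C_10 = 16796.
By Knuth's characterisation, the stack-sortable permutations of length 7 are the 231-avoiders, numbering C_7. So D = C_7 = 429.
A + B − D = 208012 + 16796 − 429 = 224379.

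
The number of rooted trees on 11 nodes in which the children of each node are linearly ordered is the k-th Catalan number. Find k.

A rooted plane tree on 11 nodes has 10 edges, and such trees are counted by C_10.

10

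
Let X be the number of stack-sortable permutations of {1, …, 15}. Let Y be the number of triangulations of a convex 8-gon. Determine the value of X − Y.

By Knuth's characterisation, the stack-sortable permutations of length 15 are the 231-avoiders, numbering C_15. So X = C_15 = 9694845.
A convex 8-gon is triangulated into 6 triangles, and the number of such triangulations is the Catalan number C_{8−2} = C_6. So Y = C_6 = 132.
X − Y = 9694845 − 132 = 9694713.

9694713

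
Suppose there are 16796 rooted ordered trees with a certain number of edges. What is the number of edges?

Rooted ordered trees with n edges are counted by C_n. The Catalan number equal to 16796 is C_10.

10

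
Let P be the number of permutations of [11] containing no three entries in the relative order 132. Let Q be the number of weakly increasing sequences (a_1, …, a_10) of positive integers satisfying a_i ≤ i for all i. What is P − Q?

41990

For any fixed pattern of length 3, the pattern-avoiding permutations of [11] number C_11. So P = C_11 = 58786.
Weakly increasing sequences with a_i ≤ i biject with Dyck paths of semilength 10, so there are C_10. So Q = C_10 = 16796.
P − Q = 58786 − 16796 = 41990.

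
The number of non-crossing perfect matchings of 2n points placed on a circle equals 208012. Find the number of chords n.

12

Non-crossing pairings of 2n points on a circle are counted by C_n; 208012 = C_12.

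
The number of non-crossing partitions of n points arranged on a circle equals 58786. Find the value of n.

11

Non-crossing partitions of [n] are counted by C_n. The Catalan number equal to 58786 is C_11.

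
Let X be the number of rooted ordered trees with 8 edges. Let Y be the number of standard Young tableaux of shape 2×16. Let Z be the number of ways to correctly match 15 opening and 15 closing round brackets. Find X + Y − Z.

Rooted ordered trees with n edges are counted by C_n; here n = 8. So X = C_8 = 1430.
By the hook-length formula (or a Dyck-path bijection), SYT of shape 2×16 number C_16. So Y = C_16 = 35357670.
Balanced strings of n pairs of brackets are counted by C_n; here n = 15. So Z = C_15 = 9694845.
X + Y − Z = 1430 + 35357670 − 9694845 = 25664255.

25664255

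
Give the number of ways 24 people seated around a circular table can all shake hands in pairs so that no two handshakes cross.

Non-crossing handshake pairings of 2n people are counted by C_n; 24 people gives n = 12.
C_12 = C(24,12)/13 = 2704156/13 = 208012.

208012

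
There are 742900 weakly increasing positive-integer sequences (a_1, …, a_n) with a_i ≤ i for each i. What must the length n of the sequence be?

Such sub-staircase sequences of length n are counted by C_n. The Catalan number equal to 742900 is C_13.

13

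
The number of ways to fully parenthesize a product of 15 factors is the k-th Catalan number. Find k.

Ways to associate a product of 15 factors correspond to binary trees on 15 leaves, so the count is C_14.

14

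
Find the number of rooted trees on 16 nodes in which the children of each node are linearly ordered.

9694845

A rooted plane tree on 16 nodes has 15 edges, and such trees are counted by C_15.
C_15 = C(30,15)/16 = 155117520/16 = 9694845.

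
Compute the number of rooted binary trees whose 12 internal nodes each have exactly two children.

208012

The number of full binary trees on 12 internal nodes is the Catalan number C_12.
C_12 = C_11 · 2(2·11+1)/(11+2) = 58786 · 46/13 = 208012.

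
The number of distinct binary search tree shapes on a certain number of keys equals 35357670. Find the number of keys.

16

Binary search tree shapes on n keys are counted by C_n. The Catalan number equal to 35357670 is C_16.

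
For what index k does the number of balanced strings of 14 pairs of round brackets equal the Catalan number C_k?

14

With 14 pairs the number of balanced bracket strings is the Catalan number C_14.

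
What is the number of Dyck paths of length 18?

Dyck paths of semilength n (length 2n) are counted by C_n; here n = 9.
C_9 = 4862.

4862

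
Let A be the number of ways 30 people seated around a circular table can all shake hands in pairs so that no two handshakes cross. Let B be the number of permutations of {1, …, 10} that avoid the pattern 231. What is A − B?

9678049

With 30 = 2·15 people, non-crossing handshake pairings are non-crossing perfect matchings on a circle, counted by C_15. So A = C_15 = 9694845.
Permutations of [n] avoiding any single length-3 pattern are counted by C_n; here n = 10. So B = C_10 = 16796.
A − B = 9694845 − 16796 = 9678049.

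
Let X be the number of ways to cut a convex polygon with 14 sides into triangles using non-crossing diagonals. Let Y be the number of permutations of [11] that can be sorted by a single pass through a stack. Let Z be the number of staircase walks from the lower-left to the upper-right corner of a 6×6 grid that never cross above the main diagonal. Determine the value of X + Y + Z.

The number of triangulations of a 14-gon is the Catalan number C_12 (index = sides − 2). So X = C_12 = 208012.
By Knuth's characterisation, the stack-sortable permutations of length 11 are the 231-avoiders, numbering C_11. So Y = C_11 = 58786.
Sub-diagonal monotone paths from (0,0) to (6,6) biject with Dyck paths of semilength 6, giving C_6. So Z = C_6 = 132.
X + Y + Z = 208012 + 58786 + 132 = 266930.

266930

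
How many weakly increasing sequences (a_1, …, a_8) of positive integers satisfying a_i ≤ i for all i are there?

Such sub-staircase sequences of length n are counted by C_n; here n = 8.
C_8 = C(16,8)/9 = 12870/9 = 1430.

1430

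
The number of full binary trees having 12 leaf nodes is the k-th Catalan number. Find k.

A full binary tree with L leaves has L−1 internal nodes and is counted by C_{L−1}; L = 12 gives C_11.

11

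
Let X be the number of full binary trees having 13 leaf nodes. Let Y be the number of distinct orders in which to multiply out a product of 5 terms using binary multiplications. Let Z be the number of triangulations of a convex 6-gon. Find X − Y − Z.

A full binary tree with L leaves has L−1 internal nodes and is counted by C_{L−1}; L = 13 gives C_12. So X = C_12 = 208012.
Ways to associate a product of 5 factors correspond to binary trees on 5 leaves, so the count is C_4. So Y = C_4 = 14.
A convex 6-gon is triangulated into 4 triangles, and the number of such triangulations is the Catalan number C_{6−2} = C_4. So Z = C_4 = 14.
X − Y − Z = 208012 − 14 − 14 = 207984.

207984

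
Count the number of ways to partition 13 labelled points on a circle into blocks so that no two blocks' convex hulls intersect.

742900

The non-crossing partitions of [13] form a lattice of size C_13.
C_13 = C(26,13)/14 = 10400600/14 = 742900.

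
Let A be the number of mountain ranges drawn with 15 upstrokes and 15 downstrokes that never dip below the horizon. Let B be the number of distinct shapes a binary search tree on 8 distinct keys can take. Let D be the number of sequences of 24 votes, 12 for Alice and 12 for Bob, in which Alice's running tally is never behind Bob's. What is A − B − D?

9485403

A Dyck path with 15 up-steps and 15 down-steps has semilength 15, so there are C_15 of them. So A = C_15 = 9694845.
There are C_n binary search tree shapes on n keys; with n = 8 that is C_8. So B = C_8 = 1430.
Ballot sequences with n votes each where one side never trails are Dyck words, counted by C_n; here n = 12. So D = C_12 = 208012.
A − B − D = 9694845 − 1430 − 208012 = 9485403.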